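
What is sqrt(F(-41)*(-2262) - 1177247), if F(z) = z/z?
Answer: I*sqrt(1179509) ≈ 1086.1*I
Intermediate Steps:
F(z) = 1
sqrt(F(-41)*(-2262) - 1177247) = sqrt(1*(-2262) - 1177247) = sqrt(-2262 - 1177247) = sqrt(-1179509) = I*sqrt(1179509)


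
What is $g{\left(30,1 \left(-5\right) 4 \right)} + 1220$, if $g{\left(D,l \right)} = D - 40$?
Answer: $1210$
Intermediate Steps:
$g{\left(D,l \right)} = -40 + D$
$g{\left(30,1 \left(-5\right) 4 \right)} + 1220 = \left(-40 + 30\right) + 1220 = -10 + 1220 = 1210$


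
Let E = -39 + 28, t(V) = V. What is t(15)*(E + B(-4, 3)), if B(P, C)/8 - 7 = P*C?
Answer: -765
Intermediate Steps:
B(P, C) = 56 + 8*C*P (B(P, C) = 56 + 8*(P*C) = 56 + 8*(C*P) = 56 + 8*C*P)
E = -11
t(15)*(E + B(-4, 3)) = 15*(-11 + (56 + 8*3*(-4))) = 15*(-11 + (56 - 96)) = 15*(-11 - 40) = 15*(-51) = -765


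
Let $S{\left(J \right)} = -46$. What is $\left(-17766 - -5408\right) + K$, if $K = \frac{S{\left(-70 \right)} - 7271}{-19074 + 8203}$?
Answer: $- \frac{134336501}{10871} \approx -12357.0$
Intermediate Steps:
$K = \frac{7317}{10871}$ ($K = \frac{-46 - 7271}{-19074 + 8203} = - \frac{7317}{-10871} = \left(-7317\right) \left(- \frac{1}{10871}\right) = \frac{7317}{10871} \approx 0.67307$)
$\left(-17766 - -5408\right) + K = \left(-17766 - -5408\right) + \frac{7317}{10871} = \left(-17766 + 5408\right) + \frac{7317}{10871} = -12358 + \frac{7317}{10871} = - \frac{134336501}{10871}$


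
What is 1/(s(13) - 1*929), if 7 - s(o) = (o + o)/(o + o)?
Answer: -1/923 ≈ -0.0010834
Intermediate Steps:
s(o) = 6 (s(o) = 7 - (o + o)/(o + o) = 7 - 2*o/(2*o) = 7 - 2*o*1/(2*o) = 7 - 1*1 = 7 - 1 = 6)
1/(s(13) - 1*929) = 1/(6 - 1*929) = 1/(6 - 929) = 1/(-923) = -1/923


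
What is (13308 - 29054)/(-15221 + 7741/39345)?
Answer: 309763185/299431252 ≈ 1.0345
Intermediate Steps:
(13308 - 29054)/(-15221 + 7741/39345) = -15746/(-15221 + 7741*(1/39345)) = -15746/(-15221 + 7741/39345) = -15746/(-598862504/39345) = -15746*(-39345/598862504) = 309763185/299431252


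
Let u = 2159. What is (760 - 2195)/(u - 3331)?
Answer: 1435/1172 ≈ 1.2244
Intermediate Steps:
(760 - 2195)/(u - 3331) = (760 - 2195)/(2159 - 3331) = -1435/(-1172) = -1435*(-1/1172) = 1435/1172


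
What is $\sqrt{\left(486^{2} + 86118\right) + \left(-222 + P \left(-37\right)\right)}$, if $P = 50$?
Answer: $\sqrt{320242} \approx 565.9$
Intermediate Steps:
$\sqrt{\left(486^{2} + 86118\right) + \left(-222 + P \left(-37\right)\right)} = \sqrt{\left(486^{2} + 86118\right) + \left(-222 + 50 \left(-37\right)\right)} = \sqrt{\left(236196 + 86118\right) - 2072} = \sqrt{322314 - 2072} = \sqrt{320242}$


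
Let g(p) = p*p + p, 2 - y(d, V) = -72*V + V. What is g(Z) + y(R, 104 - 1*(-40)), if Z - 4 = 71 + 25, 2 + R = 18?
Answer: 20326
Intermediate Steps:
R = 16 (R = -2 + 18 = 16)
y(d, V) = 2 + 71*V (y(d, V) = 2 - (-72*V + V) = 2 - (-71)*V = 2 + 71*V)
Z = 100 (Z = 4 + (71 + 25) = 4 + 96 = 100)
g(p) = p + p² (g(p) = p² + p = p + p²)
g(Z) + y(R, 104 - 1*(-40)) = 100*(1 + 100) + (2 + 71*(104 - 1*(-40))) = 100*101 + (2 + 71*(104 + 40)) = 10100 + (2 + 71*144) = 10100 + (2 + 10224) = 10100 + 10226 = 20326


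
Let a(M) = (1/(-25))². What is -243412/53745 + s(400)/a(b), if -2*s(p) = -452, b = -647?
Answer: 7591237838/53745 ≈ 1.4125e+5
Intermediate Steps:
s(p) = 226 (s(p) = -½*(-452) = 226)
a(M) = 1/625 (a(M) = (-1/25)² = 1/625)
-243412/53745 + s(400)/a(b) = -243412/53745 + 226/(1/625) = -243412*1/53745 + 226*625 = -243412/53745 + 141250 = 7591237838/53745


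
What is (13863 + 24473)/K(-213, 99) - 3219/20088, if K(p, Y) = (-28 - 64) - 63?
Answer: -8285941/33480 ≈ -247.49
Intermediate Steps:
K(p, Y) = -155 (K(p, Y) = -92 - 63 = -155)
(13863 + 24473)/K(-213, 99) - 3219/20088 = (13863 + 24473)/(-155) - 3219/20088 = 38336*(-1/155) - 3219*1/20088 = -38336/155 - 1073/6696 = -8285941/33480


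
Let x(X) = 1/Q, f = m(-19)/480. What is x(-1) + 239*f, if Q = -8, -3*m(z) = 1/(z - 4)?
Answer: -3901/33120 ≈ -0.11778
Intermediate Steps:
m(z) = -1/(3*(-4 + z)) (m(z) = -1/(3*(z - 4)) = -1/(3*(-4 + z)))
f = 1/33120 (f = -1/(-12 + 3*(-19))/480 = -1/(-12 - 57)*(1/480) = -1/(-69)*(1/480) = -1*(-1/69)*(1/480) = (1/69)*(1/480) = 1/33120 ≈ 3.0193e-5)
x(X) = -1/8 (x(X) = 1/(-8) = -1/8)
x(-1) + 239*f = -1/8 + 239*(1/33120) = -1/8 + 239/33120 = -3901/33120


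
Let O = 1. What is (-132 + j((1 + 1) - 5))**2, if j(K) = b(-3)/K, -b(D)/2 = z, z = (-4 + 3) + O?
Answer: 17424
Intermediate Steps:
z = 0 (z = (-4 + 3) + 1 = -1 + 1 = 0)
b(D) = 0 (b(D) = -2*0 = 0)
j(K) = 0 (j(K) = 0/K = 0)
(-132 + j((1 + 1) - 5))**2 = (-132 + 0)**2 = (-132)**2 = 17424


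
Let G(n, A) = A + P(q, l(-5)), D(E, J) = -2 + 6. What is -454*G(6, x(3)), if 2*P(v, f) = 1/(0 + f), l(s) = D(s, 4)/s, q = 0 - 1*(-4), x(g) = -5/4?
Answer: 3405/4 ≈ 851.25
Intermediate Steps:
x(g) = -5/4 (x(g) = -5*1/4 = -5/4)
D(E, J) = 4
q = 4 (q = 0 + 4 = 4)
l(s) = 4/s
P(v, f) = 1/(2*f) (P(v, f) = 1/(2*(0 + f)) = 1/(2*f))
G(n, A) = -5/8 + A (G(n, A) = A + 1/(2*((4/(-5)))) = A + 1/(2*((4*(-1/5)))) = A + 1/(2*(-4/5)) = A + (1/2)*(-5/4) = A - 5/8 = -5/8 + A)
-454*G(6, x(3)) = -454*(-5/8 - 5/4) = -454*(-15/8) = 3405/4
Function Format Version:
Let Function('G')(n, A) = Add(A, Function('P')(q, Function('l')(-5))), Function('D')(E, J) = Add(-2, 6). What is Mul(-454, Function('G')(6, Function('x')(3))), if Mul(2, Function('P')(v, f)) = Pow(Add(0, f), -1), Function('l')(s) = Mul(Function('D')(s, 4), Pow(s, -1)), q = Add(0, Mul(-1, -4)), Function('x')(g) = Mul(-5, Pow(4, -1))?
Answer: Rational(3405, 4) ≈ 851.25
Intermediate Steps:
Function('x')(g) = Rational(-5, 4) (Function('x')(g) = Mul(-5, Rational(1, 4)) = Rational(-5, 4))
Function('D')(E, J) = 4
q = 4 (q = Add(0, 4) = 4)
Function('l')(s) = Mul(4, Pow(s, -1))
Function('P')(v, f) = Mul(Rational(1, 2), Pow(f, -1)) (Function('P')(v, f) = Mul(Rational(1, 2), Pow(Add(0, f), -1)) = Mul(Rational(1, 2), Pow(f, -1)))
Function('G')(n, A) = Add(Rational(-5, 8), A) (Function('G')(n, A) = Add(A, Mul(Rational(1, 2), Pow(Mul(4, Pow(-5, -1)), -1))) = Add(A, Mul(Rational(1, 2), Pow(Mul(4, Rational(-1, 5)), -1))) = Add(A, Mul(Rational(1, 2), Pow(Rational(-4, 5), -1))) = Add(A, Mul(Rational(1, 2), Rational(-5, 4))) = Add(A, Rational(-5, 8)) = Add(Rational(-5, 8), A))
Mul(-454, Function('G')(6, Function('x')(3))) = Mul(-454, Add(Rational(-5, 8), Rational(-5, 4))) = Mul(-454, Rational(-15, 8)) = Rational(3405, 4)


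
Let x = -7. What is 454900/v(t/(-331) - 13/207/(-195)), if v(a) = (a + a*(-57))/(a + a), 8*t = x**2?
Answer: -113725/7 ≈ -16246.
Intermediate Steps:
t = 49/8 (t = (1/8)*(-7)**2 = (1/8)*49 = 49/8 ≈ 6.1250)
v(a) = -28 (v(a) = (a - 57*a)/((2*a)) = (-56*a)*(1/(2*a)) = -28)
454900/v(t/(-331) - 13/207/(-195)) = 454900/(-28) = 454900*(-1/28) = -113725/7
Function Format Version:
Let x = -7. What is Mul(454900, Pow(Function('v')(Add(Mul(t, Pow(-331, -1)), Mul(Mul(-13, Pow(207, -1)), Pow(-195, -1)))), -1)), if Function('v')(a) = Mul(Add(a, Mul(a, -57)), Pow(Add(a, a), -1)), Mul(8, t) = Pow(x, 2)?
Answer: Rational(-113725, 7) ≈ -16246.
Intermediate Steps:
t = Rational(49, 8) (t = Mul(Rational(1, 8), Pow(-7, 2)) = Mul(Rational(1, 8), 49) = Rational(49, 8) ≈ 6.1250)
Function('v')(a) = -28 (Function('v')(a) = Mul(Add(a, Mul(-57, a)), Pow(Mul(2, a), -1)) = Mul(Mul(-56, a), Mul(Rational(1, 2), Pow(a, -1))) = -28)
Mul(454900, Pow(Function('v')(Add(Mul(t, Pow(-331, -1)), Mul(Mul(-13, Pow(207, -1)), Pow(-195, -1)))), -1)) = Mul(454900, Pow(-28, -1)) = Mul(454900, Rational(-1, 28)) = Rational(-113725, 7)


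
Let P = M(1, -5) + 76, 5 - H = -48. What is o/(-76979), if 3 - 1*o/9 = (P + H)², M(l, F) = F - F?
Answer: 149742/76979 ≈ 1.9452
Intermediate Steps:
M(l, F) = 0
H = 53 (H = 5 - 1*(-48) = 5 + 48 = 53)
P = 76 (P = 0 + 76 = 76)
o = -149742 (o = 27 - 9*(76 + 53)² = 27 - 9*129² = 27 - 9*16641 = 27 - 149769 = -149742)
o/(-76979) = -149742/(-76979) = -149742*(-1/76979) = 149742/76979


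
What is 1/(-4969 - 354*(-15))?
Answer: 1/341 ≈ 0.0029326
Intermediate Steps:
1/(-4969 - 354*(-15)) = 1/(-4969 + 5310) = 1/341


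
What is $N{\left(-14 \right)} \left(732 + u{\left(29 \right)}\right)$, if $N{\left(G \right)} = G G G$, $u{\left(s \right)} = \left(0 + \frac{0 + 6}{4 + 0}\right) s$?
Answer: $-2127972$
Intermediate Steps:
$u{\left(s \right)} = \frac{3 s}{2}$ ($u{\left(s \right)} = \left(0 + \frac{6}{4}\right) s = \left(0 + 6 \cdot \frac{1}{4}\right) s = \left(0 + \frac{3}{2}\right) s = \frac{3 s}{2}$)
$N{\left(G \right)} = G^{3}$ ($N{\left(G \right)} = G^{2} G = G^{3}$)
$N{\left(-14 \right)} \left(732 + u{\left(29 \right)}\right) = \left(-14\right)^{3} \left(732 + \frac{3}{2} \cdot 29\right) = - 2744 \left(732 + \frac{87}{2}\right) = \left(-2744\right) \frac{1551}{2} = -2127972$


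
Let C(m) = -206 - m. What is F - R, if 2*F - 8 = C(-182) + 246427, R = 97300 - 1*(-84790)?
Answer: -117769/2 ≈ -58885.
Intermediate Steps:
R = 182090 (R = 97300 + 84790 = 182090)
F = 246411/2 (F = 4 + ((-206 - 1*(-182)) + 246427)/2 = 4 + ((-206 + 182) + 246427)/2 = 4 + (-24 + 246427)/2 = 4 + (½)*246403 = 4 + 246403/2 = 246411/2 ≈ 1.2321e+5)
F - R = 246411/2 - 1*182090 = 246411/2 - 182090 = -117769/2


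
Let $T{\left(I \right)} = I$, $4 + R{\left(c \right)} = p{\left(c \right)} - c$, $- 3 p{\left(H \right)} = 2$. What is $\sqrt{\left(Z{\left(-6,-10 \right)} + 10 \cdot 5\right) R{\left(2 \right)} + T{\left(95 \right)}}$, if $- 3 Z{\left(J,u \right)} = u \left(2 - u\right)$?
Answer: $i \sqrt{505} \approx 22.472 i$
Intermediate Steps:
$p{\left(H \right)} = - \frac{2}{3}$ ($p{\left(H \right)} = \left(- \frac{1}{3}\right) 2 = - \frac{2}{3}$)
$R{\left(c \right)} = - \frac{14}{3} - c$ ($R{\left(c \right)} = -4 - \left(\frac{2}{3} + c\right) = - \frac{14}{3} - c$)
$Z{\left(J,u \right)} = - \frac{u \left(2 - u\right)}{3}$
$\sqrt{\left(Z{\left(-6,-10 \right)} + 10 \cdot 5\right) R{\left(2 \right)} + T{\left(95 \right)}} = \sqrt{\left(\frac{1}{3} \left(-10\right) \left(-2 - 10\right) + 10 \cdot 5\right) \left(- \frac{14}{3} - 2\right) + 95} = \sqrt{\left(\frac{1}{3} \left(-10\right) \left(-12\right) + 50\right) \left(- \frac{14}{3} - 2\right) + 95} = \sqrt{\left(40 + 50\right) \left(- \frac{20}{3}\right) + 95} = \sqrt{90 \left(- \frac{20}{3}\right) + 95} = \sqrt{-600 + 95} = \sqrt{-505} = i \sqrt{505}$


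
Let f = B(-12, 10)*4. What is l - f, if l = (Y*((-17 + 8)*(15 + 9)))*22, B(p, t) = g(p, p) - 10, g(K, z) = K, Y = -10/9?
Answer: 5368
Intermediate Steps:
Y = -10/9 (Y = -10*⅑ = -10/9 ≈ -1.1111)
B(p, t) = -10 + p (B(p, t) = p - 10 = -10 + p)
l = 5280 (l = -10*(-17 + 8)*(15 + 9)/9*22 = -(-10)*24*22 = -10/9*(-216)*22 = 240*22 = 5280)
f = -88 (f = (-10 - 12)*4 = -22*4 = -88)
l - f = 5280 - 1*(-88) = 5280 + 88 = 5368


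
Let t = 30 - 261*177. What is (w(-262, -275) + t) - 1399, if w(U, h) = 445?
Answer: -47121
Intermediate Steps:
t = -46167 (t = 30 - 46197 = -46167)
(w(-262, -275) + t) - 1399 = (445 - 46167) - 1399 = -45722 - 1399 = -47121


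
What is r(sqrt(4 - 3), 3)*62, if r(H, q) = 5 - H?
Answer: 248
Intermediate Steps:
r(sqrt(4 - 3), 3)*62 = (5 - sqrt(4 - 3))*62 = (5 - sqrt(1))*62 = (5 - 1*1)*62 = (5 - 1)*62 = 4*62 = 248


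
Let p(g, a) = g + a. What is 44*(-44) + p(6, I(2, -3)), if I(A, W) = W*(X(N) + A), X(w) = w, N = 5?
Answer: -1951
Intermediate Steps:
I(A, W) = W*(5 + A)
p(g, a) = a + g
44*(-44) + p(6, I(2, -3)) = 44*(-44) + (-3*(5 + 2) + 6) = -1936 + (-3*7 + 6) = -1936 + (-21 + 6) = -1936 - 15 = -1951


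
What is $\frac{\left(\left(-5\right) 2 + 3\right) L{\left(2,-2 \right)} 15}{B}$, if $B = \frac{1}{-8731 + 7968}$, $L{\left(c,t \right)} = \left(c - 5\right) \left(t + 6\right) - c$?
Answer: $-1121610$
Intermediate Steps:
$L{\left(c,t \right)} = - c + \left(-5 + c\right) \left(6 + t\right)$ ($L{\left(c,t \right)} = \left(-5 + c\right) \left(6 + t\right) - c = - c + \left(-5 + c\right) \left(6 + t\right)$)
$B = - \frac{1}{763}$ ($B = \frac{1}{-763} = - \frac{1}{763} \approx -0.0013106$)
$\frac{\left(\left(-5\right) 2 + 3\right) L{\left(2,-2 \right)} 15}{B} = \frac{\left(\left(-5\right) 2 + 3\right) \left(-30 - -10 + 5 \cdot 2 + 2 \left(-2\right)\right) 15}{- \frac{1}{763}} = \left(-10 + 3\right) \left(-30 + 10 + 10 - 4\right) 15 \left(-763\right) = \left(-7\right) \left(-14\right) 15 \left(-763\right) = 98 \cdot 15 \left(-763\right) = 1470 \left(-763\right) = -1121610$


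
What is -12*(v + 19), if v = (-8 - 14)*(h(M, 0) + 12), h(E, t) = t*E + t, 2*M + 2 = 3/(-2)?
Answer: 2940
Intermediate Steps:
M = -7/4 (M = -1 + (3/(-2))/2 = -1 + (3*(-1/2))/2 = -1 + (1/2)*(-3/2) = -1 - 3/4 = -7/4 ≈ -1.7500)
h(E, t) = t + E*t (h(E, t) = E*t + t = t + E*t)
v = -264 (v = (-8 - 14)*(0*(1 - 7/4) + 12) = -22*(0*(-3/4) + 12) = -22*(0 + 12) = -22*12 = -264)
-12*(v + 19) = -12*(-264 + 19) = -12*(-245) = 2940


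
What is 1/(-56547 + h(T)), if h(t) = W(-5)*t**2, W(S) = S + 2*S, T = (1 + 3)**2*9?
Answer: -1/367587 ≈ -2.7204e-6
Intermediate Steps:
T = 144 (T = 4**2*9 = 16*9 = 144)
W(S) = 3*S
h(t) = -15*t**2 (h(t) = (3*(-5))*t**2 = -15*t**2)
1/(-56547 + h(T)) = 1/(-56547 - 15*144**2) = 1/(-56547 - 15*20736) = 1/(-56547 - 311040) = 1/(-367587) = -1/367587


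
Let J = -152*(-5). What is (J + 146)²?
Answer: 820836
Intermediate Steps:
J = 760
(J + 146)² = (760 + 146)² = 906² = 820836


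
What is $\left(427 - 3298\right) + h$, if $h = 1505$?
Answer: $-1366$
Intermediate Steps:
$\left(427 - 3298\right) + h = \left(427 - 3298\right) + 1505 = -2871 + 1505 = -1366$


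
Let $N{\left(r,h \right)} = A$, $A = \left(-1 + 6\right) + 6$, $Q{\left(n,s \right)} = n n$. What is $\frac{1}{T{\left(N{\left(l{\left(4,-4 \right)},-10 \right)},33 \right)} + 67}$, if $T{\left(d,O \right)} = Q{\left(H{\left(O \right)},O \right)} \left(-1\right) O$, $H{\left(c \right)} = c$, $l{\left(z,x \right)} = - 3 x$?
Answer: $- \frac{1}{35870} \approx -2.7878 \cdot 10^{-5}$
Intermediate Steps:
$Q{\left(n,s \right)} = n^{2}$
$A = 11$ ($A = 5 + 6 = 11$)
$N{\left(r,h \right)} = 11$
$T{\left(d,O \right)} = - O^{3}$ ($T{\left(d,O \right)} = O^{2} \left(-1\right) O = - O^{2} O = - O^{3}$)
$\frac{1}{T{\left(N{\left(l{\left(4,-4 \right)},-10 \right)},33 \right)} + 67} = \frac{1}{- 33^{3} + 67} = \frac{1}{\left(-1\right) 35937 + 67} = \frac{1}{-35937 + 67} = \frac{1}{-35870} = - \frac{1}{35870}$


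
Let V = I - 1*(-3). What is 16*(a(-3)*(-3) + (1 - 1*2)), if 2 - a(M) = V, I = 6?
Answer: 320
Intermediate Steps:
V = 9 (V = 6 - 1*(-3) = 6 + 3 = 9)
a(M) = -7 (a(M) = 2 - 1*9 = 2 - 9 = -7)
16*(a(-3)*(-3) + (1 - 1*2)) = 16*(-7*(-3) + (1 - 1*2)) = 16*(21 + (1 - 2)) = 16*(21 - 1) = 16*20 = 320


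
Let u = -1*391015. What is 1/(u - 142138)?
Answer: -1/533153 ≈ -1.8756e-6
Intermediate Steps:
u = -391015
1/(u - 142138) = 1/(-391015 - 142138) = 1/(-533153) = -1/533153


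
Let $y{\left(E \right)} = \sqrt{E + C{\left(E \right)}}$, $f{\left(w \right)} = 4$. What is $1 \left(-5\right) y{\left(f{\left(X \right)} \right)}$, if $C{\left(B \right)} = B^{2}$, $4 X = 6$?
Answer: $- 10 \sqrt{5} \approx -22.361$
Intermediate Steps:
$X = \frac{3}{2}$ ($X = \frac{1}{4} \cdot 6 = \frac{3}{2} \approx 1.5$)
$y{\left(E \right)} = \sqrt{E + E^{2}}$
$1 \left(-5\right) y{\left(f{\left(X \right)} \right)} = 1 \left(-5\right) \sqrt{4 \left(1 + 4\right)} = - 5 \sqrt{4 \cdot 5} = - 5 \sqrt{20} = - 5 \cdot 2 \sqrt{5} = - 10 \sqrt{5}$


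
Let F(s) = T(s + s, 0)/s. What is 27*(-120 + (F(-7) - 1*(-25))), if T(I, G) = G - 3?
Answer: -17874/7 ≈ -2553.4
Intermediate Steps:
T(I, G) = -3 + G
F(s) = -3/s (F(s) = (-3 + 0)/s = -3/s)
27*(-120 + (F(-7) - 1*(-25))) = 27*(-120 + (-3/(-7) - 1*(-25))) = 27*(-120 + (-3*(-1/7) + 25)) = 27*(-120 + (3/7 + 25)) = 27*(-120 + 178/7) = 27*(-662/7) = -17874/7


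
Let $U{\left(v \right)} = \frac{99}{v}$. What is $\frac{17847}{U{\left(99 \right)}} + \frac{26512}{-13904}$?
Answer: $\frac{15507386}{869} \approx 17845.0$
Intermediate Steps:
$\frac{17847}{U{\left(99 \right)}} + \frac{26512}{-13904} = \frac{17847}{99 \cdot \frac{1}{99}} + \frac{26512}{-13904} = \frac{17847}{99 \cdot \frac{1}{99}} + 26512 \left(- \frac{1}{13904}\right) = \frac{17847}{1} - \frac{1657}{869} = 17847 \cdot 1 - \frac{1657}{869} = 17847 - \frac{1657}{869} = \frac{15507386}{869}$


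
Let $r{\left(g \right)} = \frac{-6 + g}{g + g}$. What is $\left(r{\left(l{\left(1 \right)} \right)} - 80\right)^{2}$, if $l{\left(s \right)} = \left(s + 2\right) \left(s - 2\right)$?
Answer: $\frac{24649}{4} \approx 6162.3$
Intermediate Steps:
$l{\left(s \right)} = \left(-2 + s\right) \left(2 + s\right)$ ($l{\left(s \right)} = \left(2 + s\right) \left(-2 + s\right) = \left(-2 + s\right) \left(2 + s\right)$)
$r{\left(g \right)} = \frac{-6 + g}{2 g}$
$\left(r{\left(l{\left(1 \right)} \right)} - 80\right)^{2} = \left(\frac{-6 - \left(4 - 1^{2}\right)}{2 \left(-4 + 1^{2}\right)} - 80\right)^{2} = \left(\frac{-6 + \left(-4 + 1\right)}{2 \left(-4 + 1\right)} - 80\right)^{2} = \left(\frac{-6 - 3}{2 \left(-3\right)} - 80\right)^{2} = \left(\frac{1}{2} \left(- \frac{1}{3}\right) \left(-9\right) - 80\right)^{2} = \left(\frac{3}{2} - 80\right)^{2} = \left(- \frac{157}{2}\right)^{2} = \frac{24649}{4}$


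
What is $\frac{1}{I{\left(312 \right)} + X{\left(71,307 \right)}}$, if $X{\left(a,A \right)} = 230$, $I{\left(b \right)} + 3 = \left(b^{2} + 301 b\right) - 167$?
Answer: $\frac{1}{191316} \approx 5.227 \cdot 10^{-6}$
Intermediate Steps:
$I{\left(b \right)} = -170 + b^{2} + 301 b$ ($I{\left(b \right)} = -3 - \left(167 - b^{2} - 301 b\right) = -3 + \left(-167 + b^{2} + 301 b\right) = -170 + b^{2} + 301 b$)
$\frac{1}{I{\left(312 \right)} + X{\left(71,307 \right)}} = \frac{1}{\left(-170 + 312^{2} + 301 \cdot 312\right) + 230} = \frac{1}{\left(-170 + 97344 + 93912\right) + 230} = \frac{1}{191086 + 230} = \frac{1}{191316}$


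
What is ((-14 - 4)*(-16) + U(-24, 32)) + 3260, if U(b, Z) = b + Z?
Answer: 3556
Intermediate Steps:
U(b, Z) = Z + b
((-14 - 4)*(-16) + U(-24, 32)) + 3260 = ((-14 - 4)*(-16) + (32 - 24)) + 3260 = (-18*(-16) + 8) + 3260 = (288 + 8) + 3260 = 296 + 3260 = 3556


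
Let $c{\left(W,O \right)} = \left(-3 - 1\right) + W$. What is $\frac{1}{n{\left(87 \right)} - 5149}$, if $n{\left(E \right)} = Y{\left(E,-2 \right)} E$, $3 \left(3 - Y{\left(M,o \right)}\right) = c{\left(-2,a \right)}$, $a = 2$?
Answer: $- \frac{1}{4714} \approx -0.00021213$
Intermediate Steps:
$c{\left(W,O \right)} = -4 + W$
$Y{\left(M,o \right)} = 5$ ($Y{\left(M,o \right)} = 3 - \frac{-4 - 2}{3} = 3 - -2 = 3 + 2 = 5$)
$n{\left(E \right)} = 5 E$
$\frac{1}{n{\left(87 \right)} - 5149} = \frac{1}{5 \cdot 87 - 5149} = \frac{1}{435 - 5149} = \frac{1}{-4714} = - \frac{1}{4714}$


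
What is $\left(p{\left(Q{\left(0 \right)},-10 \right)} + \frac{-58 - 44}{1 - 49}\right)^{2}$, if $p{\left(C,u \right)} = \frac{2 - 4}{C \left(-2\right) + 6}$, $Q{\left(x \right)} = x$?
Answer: $\frac{1849}{576} \approx 3.2101$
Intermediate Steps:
$p{\left(C,u \right)} = - \frac{2}{6 - 2 C}$ ($p{\left(C,u \right)} = - \frac{2}{- 2 C + 6} = - \frac{2}{6 - 2 C}$)
$\left(p{\left(Q{\left(0 \right)},-10 \right)} + \frac{-58 - 44}{1 - 49}\right)^{2} = \left(\frac{1}{-3 + 0} + \frac{-58 - 44}{1 - 49}\right)^{2} = \left(\frac{1}{-3} - \frac{102}{-48}\right)^{2} = \left(- \frac{1}{3} - - \frac{17}{8}\right)^{2} = \left(- \frac{1}{3} + \frac{17}{8}\right)^{2} = \left(\frac{43}{24}\right)^{2} = \frac{1849}{576}$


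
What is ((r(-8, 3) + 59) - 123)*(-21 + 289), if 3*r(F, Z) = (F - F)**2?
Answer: -17152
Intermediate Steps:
r(F, Z) = 0 (r(F, Z) = (F - F)**2/3 = (1/3)*0**2 = (1/3)*0 = 0)
((r(-8, 3) + 59) - 123)*(-21 + 289) = ((0 + 59) - 123)*(-21 + 289) = (59 - 123)*268 = -64*268 = -17152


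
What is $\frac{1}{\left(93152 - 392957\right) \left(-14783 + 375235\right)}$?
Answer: $- \frac{1}{108065311860} \approx -9.2537 \cdot 10^{-12}$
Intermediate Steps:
$\frac{1}{\left(93152 - 392957\right) \left(-14783 + 375235\right)} = \frac{1}{\left(-299805\right) 360452} = \frac{1}{-108065311860} = - \frac{1}{108065311860}$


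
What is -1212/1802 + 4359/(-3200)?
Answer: -5866659/2883200 ≈ -2.0348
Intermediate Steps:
-1212/1802 + 4359/(-3200) = -1212*1/1802 + 4359*(-1/3200) = -606/901 - 4359/3200 = -5866659/2883200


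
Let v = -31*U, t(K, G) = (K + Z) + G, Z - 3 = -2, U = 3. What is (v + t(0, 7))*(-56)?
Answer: 4760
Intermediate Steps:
Z = 1 (Z = 3 - 2 = 1)
t(K, G) = 1 + G + K (t(K, G) = (K + 1) + G = (1 + K) + G = 1 + G + K)
v = -93 (v = -31*3 = -93)
(v + t(0, 7))*(-56) = (-93 + (1 + 7 + 0))*(-56) = (-93 + 8)*(-56) = -85*(-56) = 4760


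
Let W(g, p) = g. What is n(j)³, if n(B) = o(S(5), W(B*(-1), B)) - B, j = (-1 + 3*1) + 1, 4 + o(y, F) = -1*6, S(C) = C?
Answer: -2197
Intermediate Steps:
o(y, F) = -10 (o(y, F) = -4 - 1*6 = -4 - 6 = -10)
j = 3 (j = (-1 + 3) + 1 = 2 + 1 = 3)
n(B) = -10 - B
n(j)³ = (-10 - 1*3)³ = (-10 - 3)³ = (-13)³ = -2197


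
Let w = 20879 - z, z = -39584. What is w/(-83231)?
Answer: -60463/83231 ≈ -0.72645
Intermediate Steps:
w = 60463 (w = 20879 - 1*(-39584) = 20879 + 39584 = 60463)
w/(-83231) = 60463/(-83231) = 60463*(-1/83231) = -60463/83231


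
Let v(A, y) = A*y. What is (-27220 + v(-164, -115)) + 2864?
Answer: -5496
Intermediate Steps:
(-27220 + v(-164, -115)) + 2864 = (-27220 - 164*(-115)) + 2864 = (-27220 + 18860) + 2864 = -8360 + 2864 = -5496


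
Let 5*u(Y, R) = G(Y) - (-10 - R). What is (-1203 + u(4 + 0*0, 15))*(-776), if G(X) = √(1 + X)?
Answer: 929648 - 776*√5/5 ≈ 9.2930e+5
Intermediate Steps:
u(Y, R) = 2 + R/5 + √(1 + Y)/5 (u(Y, R) = (√(1 + Y) - (-10 - R))/5 = (√(1 + Y) + (10 + R))/5 = (10 + R + √(1 + Y))/5 = 2 + R/5 + √(1 + Y)/5)
(-1203 + u(4 + 0*0, 15))*(-776) = (-1203 + (2 + (⅕)*15 + √(1 + (4 + 0*0))/5))*(-776) = (-1203 + (2 + 3 + √(1 + (4 + 0))/5))*(-776) = (-1203 + (2 + 3 + √(1 + 4)/5))*(-776) = (-1203 + (2 + 3 + √5/5))*(-776) = (-1203 + (5 + √5/5))*(-776) = (-1198 + √5/5)*(-776) = 929648 - 776*√5/5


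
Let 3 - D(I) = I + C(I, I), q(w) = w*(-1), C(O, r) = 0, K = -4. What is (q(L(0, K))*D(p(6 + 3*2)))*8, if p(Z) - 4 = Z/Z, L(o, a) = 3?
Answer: 48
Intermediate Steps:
q(w) = -w
p(Z) = 5 (p(Z) = 4 + Z/Z = 4 + 1 = 5)
D(I) = 3 - I (D(I) = 3 - (I + 0) = 3 - I)
(q(L(0, K))*D(p(6 + 3*2)))*8 = ((-1*3)*(3 - 1*5))*8 = -3*(3 - 5)*8 = -3*(-2)*8 = 6*8 = 48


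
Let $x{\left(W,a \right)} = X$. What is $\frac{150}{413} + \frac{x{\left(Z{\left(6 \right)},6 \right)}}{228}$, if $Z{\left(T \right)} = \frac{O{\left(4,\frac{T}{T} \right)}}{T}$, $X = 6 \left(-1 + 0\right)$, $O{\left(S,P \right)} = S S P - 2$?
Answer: $\frac{5287}{15694} \approx 0.33688$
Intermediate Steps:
$O{\left(S,P \right)} = -2 + P S^{2}$ ($O{\left(S,P \right)} = S^{2} P - 2 = P S^{2} - 2 = -2 + P S^{2}$)
$X = -6$ ($X = 6 \left(-1\right) = -6$)
$Z{\left(T \right)} = \frac{14}{T}$ ($Z{\left(T \right)} = \frac{-2 + \frac{T}{T} 4^{2}}{T} = \frac{-2 + 1 \cdot 16}{T} = \frac{-2 + 16}{T} = \frac{14}{T}$)
$x{\left(W,a \right)} = -6$
$\frac{150}{413} + \frac{x{\left(Z{\left(6 \right)},6 \right)}}{228} = \frac{150}{413} - \frac{6}{228} = 150 \cdot \frac{1}{413} - \frac{1}{38} = \frac{150}{413} - \frac{1}{38} = \frac{5287}{15694}$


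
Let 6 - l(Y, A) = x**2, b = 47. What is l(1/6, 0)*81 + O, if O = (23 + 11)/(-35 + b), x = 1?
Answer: 2447/6 ≈ 407.83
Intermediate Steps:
O = 17/6 (O = (23 + 11)/(-35 + 47) = 34/12 = 34*(1/12) = 17/6 ≈ 2.8333)
l(Y, A) = 5 (l(Y, A) = 6 - 1*1**2 = 6 - 1*1 = 6 - 1 = 5)
l(1/6, 0)*81 + O = 5*81 + 17/6 = 405 + 17/6 = 2447/6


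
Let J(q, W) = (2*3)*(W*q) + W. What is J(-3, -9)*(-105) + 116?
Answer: -15949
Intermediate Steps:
J(q, W) = W + 6*W*q (J(q, W) = 6*(W*q) + W = 6*W*q + W = W + 6*W*q)
J(-3, -9)*(-105) + 116 = -9*(1 + 6*(-3))*(-105) + 116 = -9*(1 - 18)*(-105) + 116 = -9*(-17)*(-105) + 116 = 153*(-105) + 116 = -16065 + 116 = -15949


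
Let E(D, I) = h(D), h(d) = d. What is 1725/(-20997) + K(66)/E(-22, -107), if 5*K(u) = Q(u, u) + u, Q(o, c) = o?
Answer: -44869/34995 ≈ -1.2822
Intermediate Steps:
E(D, I) = D
K(u) = 2*u/5 (K(u) = (u + u)/5 = (2*u)/5 = 2*u/5)
1725/(-20997) + K(66)/E(-22, -107) = 1725/(-20997) + ((2/5)*66)/(-22) = 1725*(-1/20997) + (132/5)*(-1/22) = -575/6999 - 6/5 = -44869/34995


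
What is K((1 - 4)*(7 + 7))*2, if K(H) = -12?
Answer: -24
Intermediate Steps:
K((1 - 4)*(7 + 7))*2 = -12*2 = -24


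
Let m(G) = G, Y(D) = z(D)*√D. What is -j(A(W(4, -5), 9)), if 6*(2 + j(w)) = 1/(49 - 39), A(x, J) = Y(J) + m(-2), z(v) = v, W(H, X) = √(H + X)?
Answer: 119/60 ≈ 1.9833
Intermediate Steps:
Y(D) = D^(3/2) (Y(D) = D*√D = D^(3/2))
A(x, J) = -2 + J^(3/2) (A(x, J) = J^(3/2) - 2 = -2 + J^(3/2))
j(w) = -119/60 (j(w) = -2 + 1/(6*(49 - 39)) = -2 + (⅙)/10 = -2 + (⅙)*(⅒) = -2 + 1/60 = -119/60)
-j(A(W(4, -5), 9)) = -1*(-119/60) = 119/60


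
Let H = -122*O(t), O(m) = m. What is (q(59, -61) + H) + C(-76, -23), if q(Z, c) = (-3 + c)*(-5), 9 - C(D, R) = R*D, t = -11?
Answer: -77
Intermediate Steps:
C(D, R) = 9 - D*R (C(D, R) = 9 - R*D = 9 - D*R)
q(Z, c) = 15 - 5*c
H = 1342 (H = -122*(-11) = 1342)
(q(59, -61) + H) + C(-76, -23) = ((15 - 5*(-61)) + 1342) + (9 - 1*(-76)*(-23)) = ((15 + 305) + 1342) + (9 - 1748) = (320 + 1342) - 1739 = 1662 - 1739 = -77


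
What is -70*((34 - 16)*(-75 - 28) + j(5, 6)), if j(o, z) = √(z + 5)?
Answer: 129780 - 70*√11 ≈ 1.2955e+5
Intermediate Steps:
j(o, z) = √(5 + z)
-70*((34 - 16)*(-75 - 28) + j(5, 6)) = -70*((34 - 16)*(-75 - 28) + √(5 + 6)) = -70*(18*(-103) + √11) = -70*(-1854 + √11) = 129780 - 70*√11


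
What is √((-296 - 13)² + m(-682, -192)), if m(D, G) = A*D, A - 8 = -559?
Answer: √471263 ≈ 686.49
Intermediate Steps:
A = -551 (A = 8 - 559 = -551)
m(D, G) = -551*D
√((-296 - 13)² + m(-682, -192)) = √((-296 - 13)² - 551*(-682)) = √((-309)² + 375782) = √(95481 + 375782) = √471263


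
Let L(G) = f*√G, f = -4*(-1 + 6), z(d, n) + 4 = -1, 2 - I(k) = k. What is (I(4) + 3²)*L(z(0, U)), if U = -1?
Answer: -140*I*√5 ≈ -313.05*I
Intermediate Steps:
I(k) = 2 - k
z(d, n) = -5 (z(d, n) = -4 - 1 = -5)
f = -20 (f = -4*5 = -20)
L(G) = -20*√G
(I(4) + 3²)*L(z(0, U)) = ((2 - 1*4) + 3²)*(-20*I*√5) = ((2 - 4) + 9)*(-20*I*√5) = (-2 + 9)*(-20*I*√5) = 7*(-20*I*√5) = -140*I*√5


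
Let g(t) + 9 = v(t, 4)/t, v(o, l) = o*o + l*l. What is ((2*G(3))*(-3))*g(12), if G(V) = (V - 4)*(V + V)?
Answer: 156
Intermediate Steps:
v(o, l) = l² + o² (v(o, l) = o² + l² = l² + o²)
G(V) = 2*V*(-4 + V) (G(V) = (-4 + V)*(2*V) = 2*V*(-4 + V))
g(t) = -9 + (16 + t²)/t (g(t) = -9 + (4² + t²)/t = -9 + (16 + t²)/t)
((2*G(3))*(-3))*g(12) = ((2*(2*3*(-4 + 3)))*(-3))*(-9 + 12 + 16/12) = ((2*(2*3*(-1)))*(-3))*(-9 + 12 + 16*(1/12)) = ((2*(-6))*(-3))*(-9 + 12 + 4/3) = -12*(-3)*(13/3) = 36*(13/3) = 156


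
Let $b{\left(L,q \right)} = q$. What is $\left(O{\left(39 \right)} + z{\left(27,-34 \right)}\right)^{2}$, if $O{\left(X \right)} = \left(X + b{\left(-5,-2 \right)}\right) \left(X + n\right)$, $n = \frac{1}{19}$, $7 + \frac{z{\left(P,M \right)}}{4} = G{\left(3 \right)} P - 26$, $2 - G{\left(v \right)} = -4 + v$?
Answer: $\frac{967334404}{361} \approx 2.6796 \cdot 10^{6}$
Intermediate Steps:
$G{\left(v \right)} = 6 - v$ ($G{\left(v \right)} = 2 - \left(-4 + v\right) = 6 - v$)
$z{\left(P,M \right)} = -132 + 12 P$ ($z{\left(P,M \right)} = -28 + 4 \left(\left(6 - 3\right) P - 26\right) = -28 + 4 \left(3 P - 26\right) = -28 + 4 \left(-26 + 3 P\right) = -28 + \left(-104 + 12 P\right) = -132 + 12 P$)
$n = \frac{1}{19} \approx 0.052632$
$O{\left(X \right)} = \left(-2 + X\right) \left(\frac{1}{19} + X\right)$ ($O{\left(X \right)} = \left(X - 2\right) \left(X + \frac{1}{19}\right) = \left(-2 + X\right) \left(\frac{1}{19} + X\right)$)
$\left(O{\left(39 \right)} + z{\left(27,-34 \right)}\right)^{2} = \left(\left(- \frac{2}{19} + 39^{2} - \frac{1443}{19}\right) + \left(-132 + 12 \cdot 27\right)\right)^{2} = \left(\left(- \frac{2}{19} + 1521 - \frac{1443}{19}\right) + \left(-132 + 324\right)\right)^{2} = \left(\frac{27454}{19} + 192\right)^{2} = \left(\frac{31102}{19}\right)^{2} = \frac{967334404}{361}$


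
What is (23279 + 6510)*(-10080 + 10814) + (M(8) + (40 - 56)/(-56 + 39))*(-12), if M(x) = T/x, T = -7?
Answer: 743414257/34 ≈ 2.1865e+7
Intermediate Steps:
M(x) = -7/x
(23279 + 6510)*(-10080 + 10814) + (M(8) + (40 - 56)/(-56 + 39))*(-12) = (23279 + 6510)*(-10080 + 10814) + (-7/8 + (40 - 56)/(-56 + 39))*(-12) = 29789*734 + (-7*1/8 - 16/(-17))*(-12) = 21865126 + (-7/8 - 16*(-1/17))*(-12) = 21865126 + (-7/8 + 16/17)*(-12) = 21865126 + (9/136)*(-12) = 21865126 - 27/34 = 743414257/34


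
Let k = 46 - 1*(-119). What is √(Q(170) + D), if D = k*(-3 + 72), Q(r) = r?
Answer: √11555 ≈ 107.49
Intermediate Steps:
k = 165 (k = 46 + 119 = 165)
D = 11385 (D = 165*(-3 + 72) = 165*69 = 11385)
√(Q(170) + D) = √(170 + 11385) = √11555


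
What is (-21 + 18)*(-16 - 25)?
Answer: 123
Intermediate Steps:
(-21 + 18)*(-16 - 25) = -3*(-41) = 123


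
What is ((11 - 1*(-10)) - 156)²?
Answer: 18225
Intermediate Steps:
((11 - 1*(-10)) - 156)² = ((11 + 10) - 156)² = (21 - 156)² = (-135)² = 18225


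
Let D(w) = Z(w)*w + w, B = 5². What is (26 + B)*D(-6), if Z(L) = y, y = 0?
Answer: -306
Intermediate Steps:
Z(L) = 0
B = 25
D(w) = w (D(w) = 0*w + w = 0 + w = w)
(26 + B)*D(-6) = (26 + 25)*(-6) = 51*(-6) = -306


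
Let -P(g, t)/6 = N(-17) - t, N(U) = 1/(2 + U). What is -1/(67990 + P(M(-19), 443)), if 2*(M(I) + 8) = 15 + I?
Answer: -5/353242 ≈ -1.4155e-5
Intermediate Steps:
M(I) = -½ + I/2 (M(I) = -8 + (15 + I)/2 = -8 + (15/2 + I/2) = -½ + I/2)
P(g, t) = ⅖ + 6*t (P(g, t) = -6*(1/(2 - 17) - t) = -6*(1/(-15) - t) = -6*(-1/15 - t) = ⅖ + 6*t)
-1/(67990 + P(M(-19), 443)) = -1/(67990 + (⅖ + 6*443)) = -1/(67990 + (⅖ + 2658)) = -1/(67990 + 13292/5) = -1/353242/5 = -1*5/353242 = -5/353242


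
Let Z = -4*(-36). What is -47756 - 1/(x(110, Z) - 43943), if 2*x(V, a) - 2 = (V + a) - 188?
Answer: -2096918203/43909 ≈ -47756.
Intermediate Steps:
Z = 144
x(V, a) = -93 + V/2 + a/2 (x(V, a) = 1 + ((V + a) - 188)/2 = 1 + (-188 + V + a)/2 = 1 + (-94 + V/2 + a/2) = -93 + V/2 + a/2)
-47756 - 1/(x(110, Z) - 43943) = -47756 - 1/((-93 + (1/2)*110 + (1/2)*144) - 43943) = -47756 - 1/((-93 + 55 + 72) - 43943) = -47756 - 1/(34 - 43943) = -47756 - 1/(-43909) = -47756 - 1*(-1/43909) = -47756 + 1/43909 = -2096918203/43909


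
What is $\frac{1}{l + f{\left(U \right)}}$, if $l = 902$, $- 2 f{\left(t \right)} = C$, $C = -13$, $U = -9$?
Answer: $\frac{2}{1817} \approx 0.0011007$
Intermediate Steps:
$f{\left(t \right)} = \frac{13}{2}$ ($f{\left(t \right)} = \left(- \frac{1}{2}\right) \left(-13\right) = \frac{13}{2}$)
$\frac{1}{l + f{\left(U \right)}} = \frac{1}{902 + \frac{13}{2}} = \frac{1}{\frac{1817}{2}} = \frac{2}{1817}$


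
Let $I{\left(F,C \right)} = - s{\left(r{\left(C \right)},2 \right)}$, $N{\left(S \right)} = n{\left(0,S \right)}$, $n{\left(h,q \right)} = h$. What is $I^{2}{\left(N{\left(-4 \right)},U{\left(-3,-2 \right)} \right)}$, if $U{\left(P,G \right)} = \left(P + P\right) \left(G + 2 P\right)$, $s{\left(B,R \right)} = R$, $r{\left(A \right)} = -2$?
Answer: $4$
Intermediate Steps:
$U{\left(P,G \right)} = 2 P \left(G + 2 P\right)$
$N{\left(S \right)} = 0$
$I{\left(F,C \right)} = -2$ ($I{\left(F,C \right)} = \left(-1\right) 2 = -2$)
$I^{2}{\left(N{\left(-4 \right)},U{\left(-3,-2 \right)} \right)} = \left(-2\right)^{2} = 4$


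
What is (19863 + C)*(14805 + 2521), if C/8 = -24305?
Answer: -3024721102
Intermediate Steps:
C = -194440 (C = 8*(-24305) = -194440)
(19863 + C)*(14805 + 2521) = (19863 - 194440)*(14805 + 2521) = -174577*17326 = -3024721102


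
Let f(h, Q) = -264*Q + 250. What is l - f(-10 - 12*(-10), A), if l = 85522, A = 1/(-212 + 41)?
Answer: 4860416/57 ≈ 85271.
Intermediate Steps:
A = -1/171 (A = 1/(-171) = -1/171 ≈ -0.0058480)
f(h, Q) = 250 - 264*Q
l - f(-10 - 12*(-10), A) = 85522 - (250 - 264*(-1/171)) = 85522 - (250 + 88/57) = 85522 - 1*14338/57 = 85522 - 14338/57 = 4860416/57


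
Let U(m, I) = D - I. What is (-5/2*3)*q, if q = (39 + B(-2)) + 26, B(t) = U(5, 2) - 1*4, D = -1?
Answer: -435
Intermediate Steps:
U(m, I) = -1 - I
B(t) = -7 (B(t) = (-1 - 1*2) - 1*4 = (-1 - 2) - 4 = -3 - 4 = -7)
q = 58 (q = (39 - 7) + 26 = 32 + 26 = 58)
(-5/2*3)*q = (-5/2*3)*58 = (-5*1/2*3)*58 = -5/2*3*58 = -15/2*58 = -435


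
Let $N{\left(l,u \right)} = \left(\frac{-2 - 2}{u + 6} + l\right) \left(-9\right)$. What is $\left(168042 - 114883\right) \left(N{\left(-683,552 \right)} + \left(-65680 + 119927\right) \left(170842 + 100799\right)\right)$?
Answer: $\frac{24283412865459664}{31} \approx 7.8334 \cdot 10^{14}$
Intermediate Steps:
$N{\left(l,u \right)} = - 9 l + \frac{36}{6 + u}$ ($N{\left(l,u \right)} = \left(- \frac{4}{6 + u} + l\right) \left(-9\right) = \left(l - \frac{4}{6 + u}\right) \left(-9\right) = - 9 l + \frac{36}{6 + u}$)
$\left(168042 - 114883\right) \left(N{\left(-683,552 \right)} + \left(-65680 + 119927\right) \left(170842 + 100799\right)\right) = \left(168042 - 114883\right) \left(\frac{9 \left(4 - -4098 - \left(-683\right) 552\right)}{6 + 552} + \left(-65680 + 119927\right) \left(170842 + 100799\right)\right) = 53159 \left(\frac{9 \left(4 + 4098 + 377016\right)}{558} + 54247 \cdot 271641\right) = 53159 \left(9 \cdot \frac{1}{558} \cdot 381118 + 14735709327\right) = 53159 \left(\frac{190559}{31} + 14735709327\right) = 53159 \cdot \frac{456807179696}{31} = \frac{24283412865459664}{31}$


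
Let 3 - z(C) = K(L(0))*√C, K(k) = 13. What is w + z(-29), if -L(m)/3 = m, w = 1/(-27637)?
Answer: 82910/27637 - 13*I*√29 ≈ 3.0 - 70.007*I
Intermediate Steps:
w = -1/27637 ≈ -3.6183e-5
L(m) = -3*m
z(C) = 3 - 13*√C
w + z(-29) = -1/27637 + (3 - 13*I*√29) = 82910/27637 - 13*I*√29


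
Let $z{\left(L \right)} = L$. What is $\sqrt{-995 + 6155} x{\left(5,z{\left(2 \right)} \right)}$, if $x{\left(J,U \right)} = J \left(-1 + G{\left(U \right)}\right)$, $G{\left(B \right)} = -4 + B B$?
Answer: $- 10 \sqrt{1290} \approx -359.17$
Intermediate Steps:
$G{\left(B \right)} = -4 + B^{2}$
$x{\left(J,U \right)} = J \left(-5 + U^{2}\right)$ ($x{\left(J,U \right)} = J \left(-1 + \left(-4 + U^{2}\right)\right) = J \left(-5 + U^{2}\right)$)
$\sqrt{-995 + 6155} x{\left(5,z{\left(2 \right)} \right)} = \sqrt{-995 + 6155} \cdot 5 \left(-5 + 2^{2}\right) = \sqrt{5160} \cdot 5 \left(-5 + 4\right) = 2 \sqrt{1290} \cdot 5 \left(-1\right) = 2 \sqrt{1290} \left(-5\right) = - 10 \sqrt{1290}$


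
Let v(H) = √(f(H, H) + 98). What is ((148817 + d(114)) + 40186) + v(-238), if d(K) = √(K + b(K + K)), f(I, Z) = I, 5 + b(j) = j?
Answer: 189003 + √337 + 2*I*√35 ≈ 1.8902e+5 + 11.832*I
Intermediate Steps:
b(j) = -5 + j
d(K) = √(-5 + 3*K) (d(K) = √(K + (-5 + (K + K))) = √(K + (-5 + 2*K)) = √(-5 + 3*K))
v(H) = √(98 + H) (v(H) = √(H + 98) = √(98 + H))
((148817 + d(114)) + 40186) + v(-238) = ((148817 + √(-5 + 3*114)) + 40186) + √(98 - 238) = ((148817 + √(-5 + 342)) + 40186) + √(-140) = ((148817 + √337) + 40186) + 2*I*√35 = (189003 + √337) + 2*I*√35 = 189003 + √337 + 2*I*√35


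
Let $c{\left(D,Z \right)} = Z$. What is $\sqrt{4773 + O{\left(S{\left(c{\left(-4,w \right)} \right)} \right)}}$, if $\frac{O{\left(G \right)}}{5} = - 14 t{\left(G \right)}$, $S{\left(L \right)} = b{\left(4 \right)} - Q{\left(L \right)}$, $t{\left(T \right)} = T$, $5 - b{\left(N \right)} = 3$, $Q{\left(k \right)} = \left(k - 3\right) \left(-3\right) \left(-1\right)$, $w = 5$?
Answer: $\sqrt{5053} \approx 71.084$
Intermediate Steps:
$Q{\left(k \right)} = -9 + 3 k$ ($Q{\left(k \right)} = \left(-3 + k\right) \left(-3\right) \left(-1\right) = \left(9 - 3 k\right) \left(-1\right) = -9 + 3 k$)
$b{\left(N \right)} = 2$ ($b{\left(N \right)} = 5 - 3 = 2$)
$S{\left(L \right)} = 11 - 3 L$ ($S{\left(L \right)} = 2 - \left(-9 + 3 L\right) = 11 - 3 L$)
$O{\left(G \right)} = - 70 G$ ($O{\left(G \right)} = 5 \left(- 14 G\right) = - 70 G$)
$\sqrt{4773 + O{\left(S{\left(c{\left(-4,w \right)} \right)} \right)}} = \sqrt{4773 - 70 \left(11 - 15\right)} = \sqrt{4773 - -280} = \sqrt{4773 + 280} = \sqrt{5053}$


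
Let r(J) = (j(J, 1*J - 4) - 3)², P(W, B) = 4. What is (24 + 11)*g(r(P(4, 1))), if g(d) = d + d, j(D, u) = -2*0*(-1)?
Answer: 630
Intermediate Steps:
j(D, u) = 0 (j(D, u) = 0*(-1) = 0)
r(J) = 9 (r(J) = (0 - 3)² = (-3)² = 9)
g(d) = 2*d
(24 + 11)*g(r(P(4, 1))) = (24 + 11)*(2*9) = 35*18 = 630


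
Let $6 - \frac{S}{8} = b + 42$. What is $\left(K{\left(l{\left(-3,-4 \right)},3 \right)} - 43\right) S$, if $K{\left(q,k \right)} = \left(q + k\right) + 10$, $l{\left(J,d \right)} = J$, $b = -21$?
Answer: $3960$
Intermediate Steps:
$S = -120$ ($S = 48 - 8 \left(-21 + 42\right) = 48 - 168 = -120$)
$K{\left(q,k \right)} = 10 + k + q$ ($K{\left(q,k \right)} = \left(k + q\right) + 10 = 10 + k + q$)
$\left(K{\left(l{\left(-3,-4 \right)},3 \right)} - 43\right) S = \left(\left(10 + 3 - 3\right) - 43\right) \left(-120\right) = \left(10 - 43\right) \left(-120\right) = \left(-33\right) \left(-120\right) = 3960$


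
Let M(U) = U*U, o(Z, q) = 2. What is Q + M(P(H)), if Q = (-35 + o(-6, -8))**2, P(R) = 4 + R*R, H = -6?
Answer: 2689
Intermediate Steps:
P(R) = 4 + R**2
M(U) = U**2
Q = 1089 (Q = (-35 + 2)**2 = (-33)**2 = 1089)
Q + M(P(H)) = 1089 + (4 + (-6)**2)**2 = 1089 + (4 + 36)**2 = 1089 + 40**2 = 1089 + 1600 = 2689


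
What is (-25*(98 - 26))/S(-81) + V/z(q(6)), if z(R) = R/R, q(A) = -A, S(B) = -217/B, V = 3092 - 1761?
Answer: 143027/217 ≈ 659.11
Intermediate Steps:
V = 1331
z(R) = 1
(-25*(98 - 26))/S(-81) + V/z(q(6)) = (-25*(98 - 26))/((-217/(-81))) + 1331/1 = (-25*72)/((-217*(-1/81))) + 1331*1 = -1800/217/81 + 1331 = -1800*81/217 + 1331 = -145800/217 + 1331 = 143027/217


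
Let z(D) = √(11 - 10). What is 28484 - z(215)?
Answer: 28483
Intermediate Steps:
z(D) = 1 (z(D) = √1 = 1)
28484 - z(215) = 28484 - 1*1 = 28484 - 1 = 28483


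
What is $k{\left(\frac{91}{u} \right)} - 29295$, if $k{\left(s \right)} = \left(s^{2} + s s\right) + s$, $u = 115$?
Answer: $- \frac{387399348}{13225} \approx -29293.0$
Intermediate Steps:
$k{\left(s \right)} = s + 2 s^{2}$ ($k{\left(s \right)} = \left(s^{2} + s^{2}\right) + s = 2 s^{2} + s = s + 2 s^{2}$)
$k{\left(\frac{91}{u} \right)} - 29295 = \frac{91}{115} \left(1 + 2 \cdot \frac{91}{115}\right) - 29295 = 91 \cdot \frac{1}{115} \left(1 + 2 \cdot 91 \cdot \frac{1}{115}\right) - 29295 = \frac{91 \left(1 + 2 \cdot \frac{91}{115}\right)}{115} - 29295 = \frac{91 \left(1 + \frac{182}{115}\right)}{115} - 29295 = \frac{91}{115} \cdot \frac{297}{115} - 29295 = \frac{27027}{13225} - 29295 = - \frac{387399348}{13225}$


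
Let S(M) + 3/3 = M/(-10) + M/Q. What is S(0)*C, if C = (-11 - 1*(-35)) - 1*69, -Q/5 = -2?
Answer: 45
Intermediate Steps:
Q = 10 (Q = -5*(-2) = 10)
S(M) = -1 (S(M) = -1 + (M/(-10) + M/10) = -1 + (M*(-⅒) + M*(⅒)) = -1 + (-M/10 + M/10) = -1 + 0 = -1)
C = -45 (C = (-11 + 35) - 69 = 24 - 69 = -45)
S(0)*C = -1*(-45) = 45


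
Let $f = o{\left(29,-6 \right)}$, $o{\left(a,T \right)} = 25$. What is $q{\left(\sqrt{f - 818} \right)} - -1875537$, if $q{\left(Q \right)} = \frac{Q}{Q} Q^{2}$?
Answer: $1874744$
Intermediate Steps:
$f = 25$
$q{\left(Q \right)} = Q^{2}$ ($q{\left(Q \right)} = 1 Q^{2} = Q^{2}$)
$q{\left(\sqrt{f - 818} \right)} - -1875537 = \left(\sqrt{25 - 818}\right)^{2} - -1875537 = \left(\sqrt{-793}\right)^{2} + 1875537 = \left(i \sqrt{793}\right)^{2} + 1875537 = -793 + 1875537 = 1874744$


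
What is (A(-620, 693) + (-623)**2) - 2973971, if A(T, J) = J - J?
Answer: -2585842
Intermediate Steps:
A(T, J) = 0
(A(-620, 693) + (-623)**2) - 2973971 = (0 + (-623)**2) - 2973971 = (0 + 388129) - 2973971 = 388129 - 2973971 = -2585842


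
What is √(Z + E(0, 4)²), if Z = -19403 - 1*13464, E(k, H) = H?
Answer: 19*I*√91 ≈ 181.25*I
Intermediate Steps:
Z = -32867 (Z = -19403 - 13464 = -32867)
√(Z + E(0, 4)²) = √(-32867 + 4²) = √(-32867 + 16) = √(-32851) = 19*I*√91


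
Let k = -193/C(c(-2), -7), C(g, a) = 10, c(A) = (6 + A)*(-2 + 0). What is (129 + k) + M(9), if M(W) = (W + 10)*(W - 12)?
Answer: 527/10 ≈ 52.700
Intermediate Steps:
c(A) = -12 - 2*A (c(A) = (6 + A)*(-2) = -12 - 2*A)
M(W) = (-12 + W)*(10 + W) (M(W) = (10 + W)*(-12 + W) = (-12 + W)*(10 + W))
k = -193/10 ≈ -19.300
(129 + k) + M(9) = (129 - 193/10) + (-120 + 9² - 2*9) = 1097/10 + (-120 + 81 - 18) = 1097/10 - 57 = 527/10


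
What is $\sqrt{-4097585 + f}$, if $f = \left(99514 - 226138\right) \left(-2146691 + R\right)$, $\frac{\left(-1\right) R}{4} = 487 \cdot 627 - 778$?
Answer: $\sqrt{426082496815} \approx 6.5275 \cdot 10^{5}$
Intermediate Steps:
$R = -1218284$ ($R = - 4 \left(487 \cdot 627 - 778\right) = - 4 \left(305349 - 778\right) = \left(-4\right) 304571 = -1218284$)
$f = 426086594400$ ($f = \left(99514 - 226138\right) \left(-2146691 - 1218284\right) = \left(-126624\right) \left(-3364975\right) = 426086594400$)
$\sqrt{-4097585 + f} = \sqrt{-4097585 + 426086594400} = \sqrt{426082496815}$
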